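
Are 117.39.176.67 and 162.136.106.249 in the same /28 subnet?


Mask: 255.255.255.240
117.39.176.67 AND mask = 117.39.176.64
162.136.106.249 AND mask = 162.136.106.240
No, different subnets (117.39.176.64 vs 162.136.106.240)


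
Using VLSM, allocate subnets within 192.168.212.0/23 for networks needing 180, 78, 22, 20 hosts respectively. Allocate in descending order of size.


180 hosts -> /24 (254 usable): 192.168.212.0/24
78 hosts -> /25 (126 usable): 192.168.213.0/25
22 hosts -> /27 (30 usable): 192.168.213.128/27
20 hosts -> /27 (30 usable): 192.168.213.160/27
Allocation: 192.168.212.0/24 (180 hosts, 254 usable); 192.168.213.0/25 (78 hosts, 126 usable); 192.168.213.128/27 (22 hosts, 30 usable); 192.168.213.160/27 (20 hosts, 30 usable)


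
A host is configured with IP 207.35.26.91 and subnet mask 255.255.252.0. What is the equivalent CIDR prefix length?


Binary: 11111111.11111111.11111100.00000000
Count leading 1s
Prefix: /22


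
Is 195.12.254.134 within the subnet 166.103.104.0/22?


Subnet network: 166.103.104.0
Test IP AND mask: 195.12.252.0
No, 195.12.254.134 is not in 166.103.104.0/22


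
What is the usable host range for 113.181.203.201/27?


Network: 113.181.203.192
Broadcast: 113.181.203.223
First usable = network + 1
Last usable = broadcast - 1
Range: 113.181.203.193 to 113.181.203.222


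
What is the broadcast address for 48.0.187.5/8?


Network: 48.0.0.0/8
Host bits = 24
Set all host bits to 1:
Broadcast: 48.255.255.255


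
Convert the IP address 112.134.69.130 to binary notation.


112 = 01110000
134 = 10000110
69 = 01000101
130 = 10000010
Binary: 01110000.10000110.01000101.10000010


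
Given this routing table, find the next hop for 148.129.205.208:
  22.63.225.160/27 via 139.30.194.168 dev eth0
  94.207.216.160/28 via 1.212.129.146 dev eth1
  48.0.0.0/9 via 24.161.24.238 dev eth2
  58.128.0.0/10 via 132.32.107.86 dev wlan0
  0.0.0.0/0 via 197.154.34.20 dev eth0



Longest prefix match for 148.129.205.208:
  /27 22.63.225.160: no
  /28 94.207.216.160: no
  /9 48.0.0.0: no
  /10 58.128.0.0: no
  /0 0.0.0.0: MATCH
Selected: next-hop 197.154.34.20 via eth0 (matched /0)


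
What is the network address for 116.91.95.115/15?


IP:   01110100.01011011.01011111.01110011
Mask: 11111111.11111110.00000000.00000000
AND operation:
Net:  01110100.01011010.00000000.00000000
Network: 116.90.0.0/15


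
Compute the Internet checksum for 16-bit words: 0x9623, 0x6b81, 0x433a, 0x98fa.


Sum all words (with carry folding):
+ 0x9623 = 0x9623
+ 0x6b81 = 0x01a5
+ 0x433a = 0x44df
+ 0x98fa = 0xddd9
One's complement: ~0xddd9
Checksum = 0x2226


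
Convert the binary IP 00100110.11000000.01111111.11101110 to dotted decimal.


00100110 = 38
11000000 = 192
01111111 = 127
11101110 = 238
IP: 38.192.127.238


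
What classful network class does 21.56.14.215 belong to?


First octet: 21
Binary: 00010101
0xxxxxxx -> Class A (1-126)
Class A, default mask 255.0.0.0 (/8)


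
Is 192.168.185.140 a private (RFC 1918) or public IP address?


RFC 1918 private ranges:
  10.0.0.0/8 (10.0.0.0 - 10.255.255.255)
  172.16.0.0/12 (172.16.0.0 - 172.31.255.255)
  192.168.0.0/16 (192.168.0.0 - 192.168.255.255)
Private (in 192.168.0.0/16)


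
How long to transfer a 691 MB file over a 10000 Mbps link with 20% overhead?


Effective throughput = 10000 * (1 - 20/100) = 8000 Mbps
File size in Mb = 691 * 8 = 5528 Mb
Time = 5528 / 8000
Time = 0.691 seconds


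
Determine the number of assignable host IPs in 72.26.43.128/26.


Host bits = 32 - 26 = 6
Total addresses = 2^6 = 64
Usable = total - 2 (network and broadcast)
Usable hosts: 62


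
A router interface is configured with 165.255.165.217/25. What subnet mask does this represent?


/25 means 25 network bits, 7 host bits
Binary: 11111111111111111111111110000000
Mask: 255.255.255.128


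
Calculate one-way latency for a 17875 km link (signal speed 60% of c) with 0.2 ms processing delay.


Speed = 0.6 * 3e5 km/s = 180000 km/s
Propagation delay = 17875 / 180000 = 0.0993 s = 99.3056 ms
Processing delay = 0.2 ms
Total one-way latency = 99.5056 ms


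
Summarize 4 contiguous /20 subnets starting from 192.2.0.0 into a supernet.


Original prefix: /20
Number of subnets: 4 = 2^2
New prefix = 20 - 2 = 18
Supernet: 192.2.0.0/18


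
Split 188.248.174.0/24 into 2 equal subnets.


New prefix = 24 + 1 = 25
Each subnet has 128 addresses
  188.248.174.0/25
  188.248.174.128/25
Subnets: 188.248.174.0/25, 188.248.174.128/25


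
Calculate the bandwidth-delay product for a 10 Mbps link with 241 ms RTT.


BDP = bandwidth * RTT
= 10 Mbps * 241 ms
= 10 * 1e6 * 241 / 1000 bits
= 2410000 bits
= 301250 bytes
= 294.1895 KB
BDP = 2410000 bits (301250 bytes)


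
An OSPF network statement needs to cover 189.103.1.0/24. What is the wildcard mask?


Subnet mask: 255.255.255.0
Wildcard = 255.255.255.255 - subnet mask
255 - 255 = 0
255 - 255 = 0
255 - 255 = 0
255 - 0 = 255
Wildcard: 0.0.0.255


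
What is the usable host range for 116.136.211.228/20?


Network: 116.136.208.0
Broadcast: 116.136.223.255
First usable = network + 1
Last usable = broadcast - 1
Range: 116.136.208.1 to 116.136.223.254


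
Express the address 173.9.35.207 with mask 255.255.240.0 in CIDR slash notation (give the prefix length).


Binary: 11111111.11111111.11110000.00000000
Count leading 1s
Prefix: /20


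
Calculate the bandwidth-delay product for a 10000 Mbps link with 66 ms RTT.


BDP = bandwidth * RTT
= 10000 Mbps * 66 ms
= 10000 * 1e6 * 66 / 1000 bits
= 660000000 bits
= 82500000 bytes
= 80566.4062 KB
BDP = 660000000 bits (82500000 bytes)


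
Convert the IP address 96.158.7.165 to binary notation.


96 = 01100000
158 = 10011110
7 = 00000111
165 = 10100101
Binary: 01100000.10011110.00000111.10100101


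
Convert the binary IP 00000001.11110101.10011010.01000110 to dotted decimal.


00000001 = 1
11110101 = 245
10011010 = 154
01000110 = 70
IP: 1.245.154.70


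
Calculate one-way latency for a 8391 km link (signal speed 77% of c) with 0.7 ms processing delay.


Speed = 0.77 * 3e5 km/s = 231000 km/s
Propagation delay = 8391 / 231000 = 0.0363 s = 36.3247 ms
Processing delay = 0.7 ms
Total one-way latency = 37.0247 ms


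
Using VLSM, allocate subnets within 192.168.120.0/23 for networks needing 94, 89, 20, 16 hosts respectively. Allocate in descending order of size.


94 hosts -> /25 (126 usable): 192.168.120.0/25
89 hosts -> /25 (126 usable): 192.168.120.128/25
20 hosts -> /27 (30 usable): 192.168.121.0/27
16 hosts -> /27 (30 usable): 192.168.121.32/27
Allocation: 192.168.120.0/25 (94 hosts, 126 usable); 192.168.120.128/25 (89 hosts, 126 usable); 192.168.121.0/27 (20 hosts, 30 usable); 192.168.121.32/27 (16 hosts, 30 usable)


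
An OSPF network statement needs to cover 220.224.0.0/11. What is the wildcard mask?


Subnet mask: 255.224.0.0
Wildcard = 255.255.255.255 - subnet mask
255 - 255 = 0
255 - 224 = 31
255 - 0 = 255
255 - 0 = 255
Wildcard: 0.31.255.255


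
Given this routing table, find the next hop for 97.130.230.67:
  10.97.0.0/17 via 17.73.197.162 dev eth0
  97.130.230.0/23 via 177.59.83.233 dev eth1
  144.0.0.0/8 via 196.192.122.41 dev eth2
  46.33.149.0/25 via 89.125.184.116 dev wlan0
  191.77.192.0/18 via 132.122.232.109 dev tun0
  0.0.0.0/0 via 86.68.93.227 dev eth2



Longest prefix match for 97.130.230.67:
  /17 10.97.0.0: no
  /23 97.130.230.0: MATCH
  /8 144.0.0.0: no
  /25 46.33.149.0: no
  /18 191.77.192.0: no
  /0 0.0.0.0: MATCH
Selected: next-hop 177.59.83.233 via eth1 (matched /23)


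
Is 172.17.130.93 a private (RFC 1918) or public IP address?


RFC 1918 private ranges:
  10.0.0.0/8 (10.0.0.0 - 10.255.255.255)
  172.16.0.0/12 (172.16.0.0 - 172.31.255.255)
  192.168.0.0/16 (192.168.0.0 - 192.168.255.255)
Private (in 172.16.0.0/12)


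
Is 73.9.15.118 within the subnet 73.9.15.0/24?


Subnet network: 73.9.15.0
Test IP AND mask: 73.9.15.0
Yes, 73.9.15.118 is in 73.9.15.0/24


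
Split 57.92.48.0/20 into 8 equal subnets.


New prefix = 20 + 3 = 23
Each subnet has 512 addresses
  57.92.48.0/23
  57.92.50.0/23
  57.92.52.0/23
  57.92.54.0/23
  57.92.56.0/23
  57.92.58.0/23
  57.92.60.0/23
  57.92.62.0/23
Subnets: 57.92.48.0/23, 57.92.50.0/23, 57.92.52.0/23, 57.92.54.0/23, 57.92.56.0/23, 57.92.58.0/23, 57.92.60.0/23, 57.92.62.0/23


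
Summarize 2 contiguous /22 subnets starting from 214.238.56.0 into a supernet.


Original prefix: /22
Number of subnets: 2 = 2^1
New prefix = 22 - 1 = 21
Supernet: 214.238.56.0/21


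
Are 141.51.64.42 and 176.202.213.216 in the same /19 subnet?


Mask: 255.255.224.0
141.51.64.42 AND mask = 141.51.64.0
176.202.213.216 AND mask = 176.202.192.0
No, different subnets (141.51.64.0 vs 176.202.192.0)


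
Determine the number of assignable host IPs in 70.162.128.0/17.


Host bits = 32 - 17 = 15
Total addresses = 2^15 = 32768
Usable = total - 2 (network and broadcast)
Usable hosts: 32766


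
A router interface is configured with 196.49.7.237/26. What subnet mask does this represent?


/26 means 26 network bits, 6 host bits
Binary: 11111111111111111111111111000000
Mask: 255.255.255.192


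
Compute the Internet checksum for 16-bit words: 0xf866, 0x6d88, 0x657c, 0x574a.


Sum all words (with carry folding):
+ 0xf866 = 0xf866
+ 0x6d88 = 0x65ef
+ 0x657c = 0xcb6b
+ 0x574a = 0x22b6
One's complement: ~0x22b6
Checksum = 0xdd49


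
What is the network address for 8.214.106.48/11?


IP:   00001000.11010110.01101010.00110000
Mask: 11111111.11100000.00000000.00000000
AND operation:
Net:  00001000.11000000.00000000.00000000
Network: 8.192.0.0/11


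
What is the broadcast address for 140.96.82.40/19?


Network: 140.96.64.0/19
Host bits = 13
Set all host bits to 1:
Broadcast: 140.96.95.255


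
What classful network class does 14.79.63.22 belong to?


First octet: 14
Binary: 00001110
0xxxxxxx -> Class A (1-126)
Class A, default mask 255.0.0.0 (/8)


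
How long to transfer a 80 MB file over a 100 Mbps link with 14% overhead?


Effective throughput = 100 * (1 - 14/100) = 86 Mbps
File size in Mb = 80 * 8 = 640 Mb
Time = 640 / 86
Time = 7.4419 seconds


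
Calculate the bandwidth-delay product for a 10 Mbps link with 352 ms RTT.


BDP = bandwidth * RTT
= 10 Mbps * 352 ms
= 10 * 1e6 * 352 / 1000 bits
= 3520000 bits
= 440000 bytes
= 429.6875 KB
BDP = 3520000 bits (440000 bytes)


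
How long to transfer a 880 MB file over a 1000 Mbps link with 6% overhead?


Effective throughput = 1000 * (1 - 6/100) = 940 Mbps
File size in Mb = 880 * 8 = 7040 Mb
Time = 7040 / 940
Time = 7.4894 seconds


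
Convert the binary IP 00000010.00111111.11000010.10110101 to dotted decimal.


00000010 = 2
00111111 = 63
11000010 = 194
10110101 = 181
IP: 2.63.194.181


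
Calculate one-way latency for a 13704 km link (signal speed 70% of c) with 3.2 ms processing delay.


Speed = 0.7 * 3e5 km/s = 210000 km/s
Propagation delay = 13704 / 210000 = 0.0653 s = 65.2571 ms
Processing delay = 3.2 ms
Total one-way latency = 68.4571 ms


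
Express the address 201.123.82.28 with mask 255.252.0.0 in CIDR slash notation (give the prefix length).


Binary: 11111111.11111100.00000000.00000000
Count leading 1s
Prefix: /14


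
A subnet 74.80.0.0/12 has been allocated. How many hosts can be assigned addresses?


Host bits = 32 - 12 = 20
Total addresses = 2^20 = 1048576
Usable = total - 2 (network and broadcast)
Usable hosts: 1048574


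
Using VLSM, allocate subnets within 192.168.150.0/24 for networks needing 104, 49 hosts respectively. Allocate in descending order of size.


104 hosts -> /25 (126 usable): 192.168.150.0/25
49 hosts -> /26 (62 usable): 192.168.150.128/26
Allocation: 192.168.150.0/25 (104 hosts, 126 usable); 192.168.150.128/26 (49 hosts, 62 usable)


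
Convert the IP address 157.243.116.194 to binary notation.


157 = 10011101
243 = 11110011
116 = 01110100
194 = 11000010
Binary: 10011101.11110011.01110100.11000010


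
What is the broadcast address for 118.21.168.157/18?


Network: 118.21.128.0/18
Host bits = 14
Set all host bits to 1:
Broadcast: 118.21.191.255


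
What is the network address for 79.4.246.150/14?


IP:   01001111.00000100.11110110.10010110
Mask: 11111111.11111100.00000000.00000000
AND operation:
Net:  01001111.00000100.00000000.00000000
Network: 79.4.0.0/14


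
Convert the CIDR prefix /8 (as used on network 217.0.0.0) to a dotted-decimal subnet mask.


/8 means 8 network bits, 24 host bits
Binary: 11111111000000000000000000000000
Mask: 255.0.0.0


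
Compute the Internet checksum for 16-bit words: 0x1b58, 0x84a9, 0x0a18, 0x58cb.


Sum all words (with carry folding):
+ 0x1b58 = 0x1b58
+ 0x84a9 = 0xa001
+ 0x0a18 = 0xaa19
+ 0x58cb = 0x02e5
One's complement: ~0x02e5
Checksum = 0xfd1a


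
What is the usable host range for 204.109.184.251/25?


Network: 204.109.184.128
Broadcast: 204.109.184.255
First usable = network + 1
Last usable = broadcast - 1
Range: 204.109.184.129 to 204.109.184.254


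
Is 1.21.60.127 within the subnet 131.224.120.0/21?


Subnet network: 131.224.120.0
Test IP AND mask: 1.21.56.0
No, 1.21.60.127 is not in 131.224.120.0/21


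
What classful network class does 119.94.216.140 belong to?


First octet: 119
Binary: 01110111
0xxxxxxx -> Class A (1-126)
Class A, default mask 255.0.0.0 (/8)


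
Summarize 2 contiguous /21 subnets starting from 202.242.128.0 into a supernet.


Original prefix: /21
Number of subnets: 2 = 2^1
New prefix = 21 - 1 = 20
Supernet: 202.242.128.0/20


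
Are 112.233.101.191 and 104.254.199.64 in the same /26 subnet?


Mask: 255.255.255.192
112.233.101.191 AND mask = 112.233.101.128
104.254.199.64 AND mask = 104.254.199.64
No, different subnets (112.233.101.128 vs 104.254.199.64)


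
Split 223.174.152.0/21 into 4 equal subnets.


New prefix = 21 + 2 = 23
Each subnet has 512 addresses
  223.174.152.0/23
  223.174.154.0/23
  223.174.156.0/23
  223.174.158.0/23
Subnets: 223.174.152.0/23, 223.174.154.0/23, 223.174.156.0/23, 223.174.158.0/23


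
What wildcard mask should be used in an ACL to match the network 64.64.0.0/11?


Subnet mask: 255.224.0.0
Wildcard = 255.255.255.255 - subnet mask
255 - 255 = 0
255 - 224 = 31
255 - 0 = 255
255 - 0 = 255
Wildcard: 0.31.255.255


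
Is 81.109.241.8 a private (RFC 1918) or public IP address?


RFC 1918 private ranges:
  10.0.0.0/8 (10.0.0.0 - 10.255.255.255)
  172.16.0.0/12 (172.16.0.0 - 172.31.255.255)
  192.168.0.0/16 (192.168.0.0 - 192.168.255.255)
Public (not in any RFC 1918 range)


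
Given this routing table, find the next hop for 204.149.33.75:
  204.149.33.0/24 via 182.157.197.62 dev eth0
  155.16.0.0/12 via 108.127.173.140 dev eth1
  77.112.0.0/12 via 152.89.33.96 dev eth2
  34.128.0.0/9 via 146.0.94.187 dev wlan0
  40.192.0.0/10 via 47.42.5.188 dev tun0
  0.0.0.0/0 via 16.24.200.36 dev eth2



Longest prefix match for 204.149.33.75:
  /24 204.149.33.0: MATCH
  /12 155.16.0.0: no
  /12 77.112.0.0: no
  /9 34.128.0.0: no
  /10 40.192.0.0: no
  /0 0.0.0.0: MATCH
Selected: next-hop 182.157.197.62 via eth0 (matched /24)


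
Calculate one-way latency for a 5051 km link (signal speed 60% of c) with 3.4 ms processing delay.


Speed = 0.6 * 3e5 km/s = 180000 km/s
Propagation delay = 5051 / 180000 = 0.0281 s = 28.0611 ms
Processing delay = 3.4 ms
Total one-way latency = 31.4611 ms


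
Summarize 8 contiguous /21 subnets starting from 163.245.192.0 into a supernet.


Original prefix: /21
Number of subnets: 8 = 2^3
New prefix = 21 - 3 = 18
Supernet: 163.245.192.0/18


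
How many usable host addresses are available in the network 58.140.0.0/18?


Host bits = 32 - 18 = 14
Total addresses = 2^14 = 16384
Usable = total - 2 (network and broadcast)
Usable hosts: 16382


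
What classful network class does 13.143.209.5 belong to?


First octet: 13
Binary: 00001101
0xxxxxxx -> Class A (1-126)
Class A, default mask 255.0.0.0 (/8)


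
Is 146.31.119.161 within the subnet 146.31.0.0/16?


Subnet network: 146.31.0.0
Test IP AND mask: 146.31.0.0
Yes, 146.31.119.161 is in 146.31.0.0/16


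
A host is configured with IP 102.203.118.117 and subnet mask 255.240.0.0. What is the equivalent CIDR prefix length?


Binary: 11111111.11110000.00000000.00000000
Count leading 1s
Prefix: /12


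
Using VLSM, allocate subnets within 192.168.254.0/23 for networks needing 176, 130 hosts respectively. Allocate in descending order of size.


176 hosts -> /24 (254 usable): 192.168.254.0/24
130 hosts -> /24 (254 usable): 192.168.255.0/24
Allocation: 192.168.254.0/24 (176 hosts, 254 usable); 192.168.255.0/24 (130 hosts, 254 usable)


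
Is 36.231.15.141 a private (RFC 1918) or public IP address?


RFC 1918 private ranges:
  10.0.0.0/8 (10.0.0.0 - 10.255.255.255)
  172.16.0.0/12 (172.16.0.0 - 172.31.255.255)
  192.168.0.0/16 (192.168.0.0 - 192.168.255.255)
Public (not in any RFC 1918 range)


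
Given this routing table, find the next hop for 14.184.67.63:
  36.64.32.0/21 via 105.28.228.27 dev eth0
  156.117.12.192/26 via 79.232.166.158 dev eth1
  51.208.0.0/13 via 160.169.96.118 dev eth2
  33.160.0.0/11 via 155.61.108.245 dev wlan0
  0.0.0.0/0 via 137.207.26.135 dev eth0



Longest prefix match for 14.184.67.63:
  /21 36.64.32.0: no
  /26 156.117.12.192: no
  /13 51.208.0.0: no
  /11 33.160.0.0: no
  /0 0.0.0.0: MATCH
Selected: next-hop 137.207.26.135 via eth0 (matched /0)


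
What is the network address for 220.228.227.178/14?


IP:   11011100.11100100.11100011.10110010
Mask: 11111111.11111100.00000000.00000000
AND operation:
Net:  11011100.11100100.00000000.00000000
Network: 220.228.0.0/14


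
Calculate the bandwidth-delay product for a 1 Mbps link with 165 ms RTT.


BDP = bandwidth * RTT
= 1 Mbps * 165 ms
= 1 * 1e6 * 165 / 1000 bits
= 165000 bits
= 20625 bytes
= 20.1416 KB
BDP = 165000 bits (20625 bytes)


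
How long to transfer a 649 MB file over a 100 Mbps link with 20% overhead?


Effective throughput = 100 * (1 - 20/100) = 80 Mbps
File size in Mb = 649 * 8 = 5192 Mb
Time = 5192 / 80
Time = 64.9 seconds


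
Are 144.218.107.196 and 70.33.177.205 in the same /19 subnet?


Mask: 255.255.224.0
144.218.107.196 AND mask = 144.218.96.0
70.33.177.205 AND mask = 70.33.160.0
No, different subnets (144.218.96.0 vs 70.33.160.0)


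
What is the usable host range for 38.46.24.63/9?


Network: 38.0.0.0
Broadcast: 38.127.255.255
First usable = network + 1
Last usable = broadcast - 1
Range: 38.0.0.1 to 38.127.255.254


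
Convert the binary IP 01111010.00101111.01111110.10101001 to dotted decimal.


01111010 = 122
00101111 = 47
01111110 = 126
10101001 = 169
IP: 122.47.126.169


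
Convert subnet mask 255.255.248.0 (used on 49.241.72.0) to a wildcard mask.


Subnet mask: 255.255.248.0
Wildcard = 255.255.255.255 - subnet mask
255 - 255 = 0
255 - 255 = 0
255 - 248 = 7
255 - 0 = 255
Wildcard: 0.0.7.255


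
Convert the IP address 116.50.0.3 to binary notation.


116 = 01110100
50 = 00110010
0 = 00000000
3 = 00000011
Binary: 01110100.00110010.00000000.00000011


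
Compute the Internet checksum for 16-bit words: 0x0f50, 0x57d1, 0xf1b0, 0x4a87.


Sum all words (with carry folding):
+ 0x0f50 = 0x0f50
+ 0x57d1 = 0x6721
+ 0xf1b0 = 0x58d2
+ 0x4a87 = 0xa359
One's complement: ~0xa359
Checksum = 0x5ca6


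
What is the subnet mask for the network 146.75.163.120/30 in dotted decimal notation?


/30 means 30 network bits, 2 host bits
Binary: 11111111111111111111111111111100
Mask: 255.255.255.252


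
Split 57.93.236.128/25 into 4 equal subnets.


New prefix = 25 + 2 = 27
Each subnet has 32 addresses
  57.93.236.128/27
  57.93.236.160/27
  57.93.236.192/27
  57.93.236.224/27
Subnets: 57.93.236.128/27, 57.93.236.160/27, 57.93.236.192/27, 57.93.236.224/27


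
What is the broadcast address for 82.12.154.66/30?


Network: 82.12.154.64/30
Host bits = 2
Set all host bits to 1:
Broadcast: 82.12.154.67


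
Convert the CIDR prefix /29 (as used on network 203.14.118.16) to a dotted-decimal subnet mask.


/29 means 29 network bits, 3 host bits
Binary: 11111111111111111111111111111000
Mask: 255.255.255.248


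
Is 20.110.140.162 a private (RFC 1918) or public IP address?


RFC 1918 private ranges:
  10.0.0.0/8 (10.0.0.0 - 10.255.255.255)
  172.16.0.0/12 (172.16.0.0 - 172.31.255.255)
  192.168.0.0/16 (192.168.0.0 - 192.168.255.255)
Public (not in any RFC 1918 range)


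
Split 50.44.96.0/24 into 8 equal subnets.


New prefix = 24 + 3 = 27
Each subnet has 32 addresses
  50.44.96.0/27
  50.44.96.32/27
  50.44.96.64/27
  50.44.96.96/27
  50.44.96.128/27
  50.44.96.160/27
  50.44.96.192/27
  50.44.96.224/27
Subnets: 50.44.96.0/27, 50.44.96.32/27, 50.44.96.64/27, 50.44.96.96/27, 50.44.96.128/27, 50.44.96.160/27, 50.44.96.192/27, 50.44.96.224/27


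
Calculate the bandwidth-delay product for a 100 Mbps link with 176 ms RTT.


BDP = bandwidth * RTT
= 100 Mbps * 176 ms
= 100 * 1e6 * 176 / 1000 bits
= 17600000 bits
= 2200000 bytes
= 2148.4375 KB
BDP = 17600000 bits (2200000 bytes)


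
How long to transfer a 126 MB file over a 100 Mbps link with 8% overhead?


Effective throughput = 100 * (1 - 8/100) = 92 Mbps
File size in Mb = 126 * 8 = 1008 Mb
Time = 1008 / 92
Time = 10.9565 seconds


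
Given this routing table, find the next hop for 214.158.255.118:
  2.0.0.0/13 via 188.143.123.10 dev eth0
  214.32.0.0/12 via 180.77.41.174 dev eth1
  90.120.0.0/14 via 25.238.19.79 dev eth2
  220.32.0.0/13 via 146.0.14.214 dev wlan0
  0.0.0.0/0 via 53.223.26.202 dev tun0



Longest prefix match for 214.158.255.118:
  /13 2.0.0.0: no
  /12 214.32.0.0: no
  /14 90.120.0.0: no
  /13 220.32.0.0: no
  /0 0.0.0.0: MATCH
Selected: next-hop 53.223.26.202 via tun0 (matched /0)


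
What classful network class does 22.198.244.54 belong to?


First octet: 22
Binary: 00010110
0xxxxxxx -> Class A (1-126)
Class A, default mask 255.0.0.0 (/8)


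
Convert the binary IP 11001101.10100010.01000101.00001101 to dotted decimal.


11001101 = 205
10100010 = 162
01000101 = 69
00001101 = 13
IP: 205.162.69.13


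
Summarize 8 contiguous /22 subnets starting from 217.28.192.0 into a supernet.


Original prefix: /22
Number of subnets: 8 = 2^3
New prefix = 22 - 3 = 19
Supernet: 217.28.192.0/19


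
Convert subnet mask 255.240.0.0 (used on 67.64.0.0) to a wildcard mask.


Subnet mask: 255.240.0.0
Wildcard = 255.255.255.255 - subnet mask
255 - 255 = 0
255 - 240 = 15
255 - 0 = 255
255 - 0 = 255
Wildcard: 0.15.255.255


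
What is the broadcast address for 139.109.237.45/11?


Network: 139.96.0.0/11
Host bits = 21
Set all host bits to 1:
Broadcast: 139.127.255.255


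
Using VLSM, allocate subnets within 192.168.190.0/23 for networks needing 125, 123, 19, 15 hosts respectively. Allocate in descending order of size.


125 hosts -> /25 (126 usable): 192.168.190.0/25
123 hosts -> /25 (126 usable): 192.168.190.128/25
19 hosts -> /27 (30 usable): 192.168.191.0/27
15 hosts -> /27 (30 usable): 192.168.191.32/27
Allocation: 192.168.190.0/25 (125 hosts, 126 usable); 192.168.190.128/25 (123 hosts, 126 usable); 192.168.191.0/27 (19 hosts, 30 usable); 192.168.191.32/27 (15 hosts, 30 usable)


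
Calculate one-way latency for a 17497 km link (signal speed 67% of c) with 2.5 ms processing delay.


Speed = 0.67 * 3e5 km/s = 201000 km/s
Propagation delay = 17497 / 201000 = 0.087 s = 87.0498 ms
Processing delay = 2.5 ms
Total one-way latency = 89.5498 ms


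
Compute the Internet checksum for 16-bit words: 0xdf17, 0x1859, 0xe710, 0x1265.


Sum all words (with carry folding):
+ 0xdf17 = 0xdf17
+ 0x1859 = 0xf770
+ 0xe710 = 0xde81
+ 0x1265 = 0xf0e6
One's complement: ~0xf0e6
Checksum = 0x0f19


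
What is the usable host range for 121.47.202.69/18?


Network: 121.47.192.0
Broadcast: 121.47.255.255
First usable = network + 1
Last usable = broadcast - 1
Range: 121.47.192.1 to 121.47.255.254


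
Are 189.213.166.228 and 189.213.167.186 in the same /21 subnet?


Mask: 255.255.248.0
189.213.166.228 AND mask = 189.213.160.0
189.213.167.186 AND mask = 189.213.160.0
Yes, same subnet (189.213.160.0)


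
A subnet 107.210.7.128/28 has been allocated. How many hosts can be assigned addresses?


Host bits = 32 - 28 = 4
Total addresses = 2^4 = 16
Usable = total - 2 (network and broadcast)
Usable hosts: 14


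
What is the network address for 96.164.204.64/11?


IP:   01100000.10100100.11001100.01000000
Mask: 11111111.11100000.00000000.00000000
AND operation:
Net:  01100000.10100000.00000000.00000000
Network: 96.160.0.0/11


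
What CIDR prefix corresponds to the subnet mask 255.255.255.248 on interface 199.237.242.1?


Binary: 11111111.11111111.11111111.11111000
Count leading 1s
Prefix: /29


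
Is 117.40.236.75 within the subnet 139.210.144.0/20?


Subnet network: 139.210.144.0
Test IP AND mask: 117.40.224.0
No, 117.40.236.75 is not in 139.210.144.0/20


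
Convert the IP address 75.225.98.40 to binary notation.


75 = 01001011
225 = 11100001
98 = 01100010
40 = 00101000
Binary: 01001011.11100001.01100010.00101000


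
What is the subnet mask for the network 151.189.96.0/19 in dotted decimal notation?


/19 means 19 network bits, 13 host bits
Binary: 11111111111111111110000000000000
Mask: 255.255.224.0


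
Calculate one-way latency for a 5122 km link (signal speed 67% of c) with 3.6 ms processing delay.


Speed = 0.67 * 3e5 km/s = 201000 km/s
Propagation delay = 5122 / 201000 = 0.0255 s = 25.4826 ms
Processing delay = 3.6 ms
Total one-way latency = 29.0826 ms


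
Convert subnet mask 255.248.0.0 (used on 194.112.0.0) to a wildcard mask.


Subnet mask: 255.248.0.0
Wildcard = 255.255.255.255 - subnet mask
255 - 255 = 0
255 - 248 = 7
255 - 0 = 255
255 - 0 = 255
Wildcard: 0.7.255.255


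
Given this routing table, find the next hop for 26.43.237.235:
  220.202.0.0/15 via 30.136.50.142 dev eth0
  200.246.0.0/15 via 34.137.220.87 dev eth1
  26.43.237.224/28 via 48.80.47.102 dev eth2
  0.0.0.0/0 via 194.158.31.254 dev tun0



Longest prefix match for 26.43.237.235:
  /15 220.202.0.0: no
  /15 200.246.0.0: no
  /28 26.43.237.224: MATCH
  /0 0.0.0.0: MATCH
Selected: next-hop 48.80.47.102 via eth2 (matched /28)


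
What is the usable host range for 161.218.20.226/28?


Network: 161.218.20.224
Broadcast: 161.218.20.239
First usable = network + 1
Last usable = broadcast - 1
Range: 161.218.20.225 to 161.218.20.238


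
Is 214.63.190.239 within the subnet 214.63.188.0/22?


Subnet network: 214.63.188.0
Test IP AND mask: 214.63.188.0
Yes, 214.63.190.239 is in 214.63.188.0/22


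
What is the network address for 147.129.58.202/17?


IP:   10010011.10000001.00111010.11001010
Mask: 11111111.11111111.10000000.00000000
AND operation:
Net:  10010011.10000001.00000000.00000000
Network: 147.129.0.0/17


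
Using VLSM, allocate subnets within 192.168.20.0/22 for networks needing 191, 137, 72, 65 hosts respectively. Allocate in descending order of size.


191 hosts -> /24 (254 usable): 192.168.20.0/24
137 hosts -> /24 (254 usable): 192.168.21.0/24
72 hosts -> /25 (126 usable): 192.168.22.0/25
65 hosts -> /25 (126 usable): 192.168.22.128/25
Allocation: 192.168.20.0/24 (191 hosts, 254 usable); 192.168.21.0/24 (137 hosts, 254 usable); 192.168.22.0/25 (72 hosts, 126 usable); 192.168.22.128/25 (65 hosts, 126 usable)


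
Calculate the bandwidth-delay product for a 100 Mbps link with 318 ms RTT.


BDP = bandwidth * RTT
= 100 Mbps * 318 ms
= 100 * 1e6 * 318 / 1000 bits
= 31800000 bits
= 3975000 bytes
= 3881.8359 KB
BDP = 31800000 bits (3975000 bytes)


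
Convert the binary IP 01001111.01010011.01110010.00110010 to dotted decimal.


01001111 = 79
01010011 = 83
01110010 = 114
00110010 = 50
IP: 79.83.114.50


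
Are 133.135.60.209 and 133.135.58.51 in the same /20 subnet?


Mask: 255.255.240.0
133.135.60.209 AND mask = 133.135.48.0
133.135.58.51 AND mask = 133.135.48.0
Yes, same subnet (133.135.48.0)


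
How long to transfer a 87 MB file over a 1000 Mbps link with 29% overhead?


Effective throughput = 1000 * (1 - 29/100) = 710 Mbps
File size in Mb = 87 * 8 = 696 Mb
Time = 696 / 710
Time = 0.9803 seconds


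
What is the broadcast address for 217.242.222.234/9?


Network: 217.128.0.0/9
Host bits = 23
Set all host bits to 1:
Broadcast: 217.255.255.255


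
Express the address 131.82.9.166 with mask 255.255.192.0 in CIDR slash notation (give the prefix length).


Binary: 11111111.11111111.11000000.00000000
Count leading 1s
Prefix: /18


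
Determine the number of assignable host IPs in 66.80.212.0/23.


Host bits = 32 - 23 = 9
Total addresses = 2^9 = 512
Usable = total - 2 (network and broadcast)
Usable hosts: 510


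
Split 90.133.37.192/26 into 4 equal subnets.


New prefix = 26 + 2 = 28
Each subnet has 16 addresses
  90.133.37.192/28
  90.133.37.208/28
  90.133.37.224/28
  90.133.37.240/28
Subnets: 90.133.37.192/28, 90.133.37.208/28, 90.133.37.224/28, 90.133.37.240/28


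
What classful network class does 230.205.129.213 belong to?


First octet: 230
Binary: 11100110
1110xxxx -> Class D (224-239)
Class D (multicast), default mask N/A


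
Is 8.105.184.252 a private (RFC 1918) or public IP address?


RFC 1918 private ranges:
  10.0.0.0/8 (10.0.0.0 - 10.255.255.255)
  172.16.0.0/12 (172.16.0.0 - 172.31.255.255)
  192.168.0.0/16 (192.168.0.0 - 192.168.255.255)
Public (not in any RFC 1918 range)


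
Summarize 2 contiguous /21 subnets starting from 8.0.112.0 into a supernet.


Original prefix: /21
Number of subnets: 2 = 2^1
New prefix = 21 - 1 = 20
Supernet: 8.0.112.0/20


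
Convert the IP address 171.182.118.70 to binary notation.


171 = 10101011
182 = 10110110
118 = 01110110
70 = 01000110
Binary: 10101011.10110110.01110110.01000110


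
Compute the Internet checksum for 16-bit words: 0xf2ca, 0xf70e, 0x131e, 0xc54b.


Sum all words (with carry folding):
+ 0xf2ca = 0xf2ca
+ 0xf70e = 0xe9d9
+ 0x131e = 0xfcf7
+ 0xc54b = 0xc243
One's complement: ~0xc243
Checksum = 0x3dbc


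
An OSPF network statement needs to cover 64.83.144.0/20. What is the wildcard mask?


Subnet mask: 255.255.240.0
Wildcard = 255.255.255.255 - subnet mask
255 - 255 = 0
255 - 255 = 0
255 - 240 = 15
255 - 0 = 255
Wildcard: 0.0.15.255


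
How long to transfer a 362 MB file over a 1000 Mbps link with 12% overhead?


Effective throughput = 1000 * (1 - 12/100) = 880 Mbps
File size in Mb = 362 * 8 = 2896 Mb
Time = 2896 / 880
Time = 3.2909 seconds


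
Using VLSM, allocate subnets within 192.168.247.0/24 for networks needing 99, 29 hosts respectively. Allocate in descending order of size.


99 hosts -> /25 (126 usable): 192.168.247.0/25
29 hosts -> /27 (30 usable): 192.168.247.128/27
Allocation: 192.168.247.0/25 (99 hosts, 126 usable); 192.168.247.128/27 (29 hosts, 30 usable)


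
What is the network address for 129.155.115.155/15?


IP:   10000001.10011011.01110011.10011011
Mask: 11111111.11111110.00000000.00000000
AND operation:
Net:  10000001.10011010.00000000.00000000
Network: 129.154.0.0/15


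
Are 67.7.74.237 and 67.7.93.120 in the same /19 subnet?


Mask: 255.255.224.0
67.7.74.237 AND mask = 67.7.64.0
67.7.93.120 AND mask = 67.7.64.0
Yes, same subnet (67.7.64.0)


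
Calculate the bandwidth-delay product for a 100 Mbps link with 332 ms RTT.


BDP = bandwidth * RTT
= 100 Mbps * 332 ms
= 100 * 1e6 * 332 / 1000 bits
= 33200000 bits
= 4150000 bytes
= 4052.7344 KB
BDP = 33200000 bits (4150000 bytes)


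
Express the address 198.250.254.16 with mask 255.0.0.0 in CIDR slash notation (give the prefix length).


Binary: 11111111.00000000.00000000.00000000
Count leading 1s
Prefix: /8


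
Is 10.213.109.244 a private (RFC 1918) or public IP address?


RFC 1918 private ranges:
  10.0.0.0/8 (10.0.0.0 - 10.255.255.255)
  172.16.0.0/12 (172.16.0.0 - 172.31.255.255)
  192.168.0.0/16 (192.168.0.0 - 192.168.255.255)
Private (in 10.0.0.0/8)


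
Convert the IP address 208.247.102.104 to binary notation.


208 = 11010000
247 = 11110111
102 = 01100110
104 = 01101000
Binary: 11010000.11110111.01100110.01101000


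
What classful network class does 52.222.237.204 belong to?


First octet: 52
Binary: 00110100
0xxxxxxx -> Class A (1-126)
Class A, default mask 255.0.0.0 (/8)


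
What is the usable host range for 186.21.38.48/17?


Network: 186.21.0.0
Broadcast: 186.21.127.255
First usable = network + 1
Last usable = broadcast - 1
Range: 186.21.0.1 to 186.21.127.254


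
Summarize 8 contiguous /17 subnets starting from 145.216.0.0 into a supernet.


Original prefix: /17
Number of subnets: 8 = 2^3
New prefix = 17 - 3 = 14
Supernet: 145.216.0.0/14


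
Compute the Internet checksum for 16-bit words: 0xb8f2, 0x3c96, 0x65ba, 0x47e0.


Sum all words (with carry folding):
+ 0xb8f2 = 0xb8f2
+ 0x3c96 = 0xf588
+ 0x65ba = 0x5b43
+ 0x47e0 = 0xa323
One's complement: ~0xa323
Checksum = 0x5cdc


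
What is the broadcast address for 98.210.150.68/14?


Network: 98.208.0.0/14
Host bits = 18
Set all host bits to 1:
Broadcast: 98.211.255.255


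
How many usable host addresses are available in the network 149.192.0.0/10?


Host bits = 32 - 10 = 22
Total addresses = 2^22 = 4194304
Usable = total - 2 (network and broadcast)
Usable hosts: 4194302


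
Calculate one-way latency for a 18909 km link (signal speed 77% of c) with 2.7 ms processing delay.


Speed = 0.77 * 3e5 km/s = 231000 km/s
Propagation delay = 18909 / 231000 = 0.0819 s = 81.8571 ms
Processing delay = 2.7 ms
Total one-way latency = 84.5571 ms


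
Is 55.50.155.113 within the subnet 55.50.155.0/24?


Subnet network: 55.50.155.0
Test IP AND mask: 55.50.155.0
Yes, 55.50.155.113 is in 55.50.155.0/24


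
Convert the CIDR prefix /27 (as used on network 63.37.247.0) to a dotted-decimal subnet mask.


/27 means 27 network bits, 5 host bits
Binary: 11111111111111111111111111100000
Mask: 255.255.255.224


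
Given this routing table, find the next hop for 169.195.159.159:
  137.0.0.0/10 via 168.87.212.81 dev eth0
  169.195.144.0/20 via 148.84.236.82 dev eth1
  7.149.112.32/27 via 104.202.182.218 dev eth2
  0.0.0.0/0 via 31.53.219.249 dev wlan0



Longest prefix match for 169.195.159.159:
  /10 137.0.0.0: no
  /20 169.195.144.0: MATCH
  /27 7.149.112.32: no
  /0 0.0.0.0: MATCH
Selected: next-hop 148.84.236.82 via eth1 (matched /20)


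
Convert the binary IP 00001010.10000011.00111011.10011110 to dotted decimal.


00001010 = 10
10000011 = 131
00111011 = 59
10011110 = 158
IP: 10.131.59.158


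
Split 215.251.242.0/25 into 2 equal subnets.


New prefix = 25 + 1 = 26
Each subnet has 64 addresses
  215.251.242.0/26
  215.251.242.64/26
Subnets: 215.251.242.0/26, 215.251.242.64/26


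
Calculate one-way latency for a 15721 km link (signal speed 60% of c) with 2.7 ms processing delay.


Speed = 0.6 * 3e5 km/s = 180000 km/s
Propagation delay = 15721 / 180000 = 0.0873 s = 87.3389 ms
Processing delay = 2.7 ms
Total one-way latency = 90.0389 ms


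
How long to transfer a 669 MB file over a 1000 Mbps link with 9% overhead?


Effective throughput = 1000 * (1 - 9/100) = 910 Mbps
File size in Mb = 669 * 8 = 5352 Mb
Time = 5352 / 910
Time = 5.8813 seconds


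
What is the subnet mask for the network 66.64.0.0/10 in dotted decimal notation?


/10 means 10 network bits, 22 host bits
Binary: 11111111110000000000000000000000
Mask: 255.192.0.0


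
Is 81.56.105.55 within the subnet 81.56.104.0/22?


Subnet network: 81.56.104.0
Test IP AND mask: 81.56.104.0
Yes, 81.56.105.55 is in 81.56.104.0/22


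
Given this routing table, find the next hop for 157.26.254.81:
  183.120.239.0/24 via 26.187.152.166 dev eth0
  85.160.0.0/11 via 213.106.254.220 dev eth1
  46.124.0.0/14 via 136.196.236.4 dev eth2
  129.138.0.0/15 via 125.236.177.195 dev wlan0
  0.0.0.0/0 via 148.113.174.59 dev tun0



Longest prefix match for 157.26.254.81:
  /24 183.120.239.0: no
  /11 85.160.0.0: no
  /14 46.124.0.0: no
  /15 129.138.0.0: no
  /0 0.0.0.0: MATCH
Selected: next-hop 148.113.174.59 via tun0 (matched /0)


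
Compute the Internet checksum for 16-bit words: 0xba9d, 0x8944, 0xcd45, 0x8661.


Sum all words (with carry folding):
+ 0xba9d = 0xba9d
+ 0x8944 = 0x43e2
+ 0xcd45 = 0x1128
+ 0x8661 = 0x9789
One's complement: ~0x9789
Checksum = 0x6876


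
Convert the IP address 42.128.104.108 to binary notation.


42 = 00101010
128 = 10000000
104 = 01101000
108 = 01101100
Binary: 00101010.10000000.01101000.01101100


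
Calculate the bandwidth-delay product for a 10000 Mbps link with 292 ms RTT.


BDP = bandwidth * RTT
= 10000 Mbps * 292 ms
= 10000 * 1e6 * 292 / 1000 bits
= 2920000000 bits
= 365000000 bytes
= 356445.3125 KB
BDP = 2920000000 bits (365000000 bytes)


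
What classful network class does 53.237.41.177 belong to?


First octet: 53
Binary: 00110101
0xxxxxxx -> Class A (1-126)
Class A, default mask 255.0.0.0 (/8)


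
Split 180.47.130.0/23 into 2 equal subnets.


New prefix = 23 + 1 = 24
Each subnet has 256 addresses
  180.47.130.0/24
  180.47.131.0/24
Subnets: 180.47.130.0/24, 180.47.131.0/24


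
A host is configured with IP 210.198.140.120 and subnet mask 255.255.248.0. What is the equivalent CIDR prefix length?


Binary: 11111111.11111111.11111000.00000000
Count leading 1s
Prefix: /21


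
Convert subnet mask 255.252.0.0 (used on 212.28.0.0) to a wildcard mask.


Subnet mask: 255.252.0.0
Wildcard = 255.255.255.255 - subnet mask
255 - 255 = 0
255 - 252 = 3
255 - 0 = 255
255 - 0 = 255
Wildcard: 0.3.255.255


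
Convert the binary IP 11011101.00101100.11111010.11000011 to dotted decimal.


11011101 = 221
00101100 = 44
11111010 = 250
11000011 = 195
IP: 221.44.250.195


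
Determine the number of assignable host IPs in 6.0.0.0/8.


Host bits = 32 - 8 = 24
Total addresses = 2^24 = 16777216
Usable = total - 2 (network and broadcast)
Usable hosts: 16777214


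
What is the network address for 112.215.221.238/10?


IP:   01110000.11010111.11011101.11101110
Mask: 11111111.11000000.00000000.00000000
AND operation:
Net:  01110000.11000000.00000000.00000000
Network: 112.192.0.0/10


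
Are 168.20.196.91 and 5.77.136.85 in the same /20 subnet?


Mask: 255.255.240.0
168.20.196.91 AND mask = 168.20.192.0
5.77.136.85 AND mask = 5.77.128.0
No, different subnets (168.20.192.0 vs 5.77.128.0)


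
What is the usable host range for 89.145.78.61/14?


Network: 89.144.0.0
Broadcast: 89.147.255.255
First usable = network + 1
Last usable = broadcast - 1
Range: 89.144.0.1 to 89.147.255.254


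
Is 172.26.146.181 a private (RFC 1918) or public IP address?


RFC 1918 private ranges:
  10.0.0.0/8 (10.0.0.0 - 10.255.255.255)
  172.16.0.0/12 (172.16.0.0 - 172.31.255.255)
  192.168.0.0/16 (192.168.0.0 - 192.168.255.255)
Private (in 172.16.0.0/12)


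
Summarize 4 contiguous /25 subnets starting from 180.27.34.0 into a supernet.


Original prefix: /25
Number of subnets: 4 = 2^2
New prefix = 25 - 2 = 23
Supernet: 180.27.34.0/23


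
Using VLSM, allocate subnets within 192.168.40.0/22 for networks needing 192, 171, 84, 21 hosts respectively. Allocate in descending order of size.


192 hosts -> /24 (254 usable): 192.168.40.0/24
171 hosts -> /24 (254 usable): 192.168.41.0/24
84 hosts -> /25 (126 usable): 192.168.42.0/25
21 hosts -> /27 (30 usable): 192.168.42.128/27
Allocation: 192.168.40.0/24 (192 hosts, 254 usable); 192.168.41.0/24 (171 hosts, 254 usable); 192.168.42.0/25 (84 hosts, 126 usable); 192.168.42.128/27 (21 hosts, 30 usable)


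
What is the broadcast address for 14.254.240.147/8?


Network: 14.0.0.0/8
Host bits = 24
Set all host bits to 1:
Broadcast: 14.255.255.255


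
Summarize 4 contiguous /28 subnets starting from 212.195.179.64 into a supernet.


Original prefix: /28
Number of subnets: 4 = 2^2
New prefix = 28 - 2 = 26
Supernet: 212.195.179.64/26
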